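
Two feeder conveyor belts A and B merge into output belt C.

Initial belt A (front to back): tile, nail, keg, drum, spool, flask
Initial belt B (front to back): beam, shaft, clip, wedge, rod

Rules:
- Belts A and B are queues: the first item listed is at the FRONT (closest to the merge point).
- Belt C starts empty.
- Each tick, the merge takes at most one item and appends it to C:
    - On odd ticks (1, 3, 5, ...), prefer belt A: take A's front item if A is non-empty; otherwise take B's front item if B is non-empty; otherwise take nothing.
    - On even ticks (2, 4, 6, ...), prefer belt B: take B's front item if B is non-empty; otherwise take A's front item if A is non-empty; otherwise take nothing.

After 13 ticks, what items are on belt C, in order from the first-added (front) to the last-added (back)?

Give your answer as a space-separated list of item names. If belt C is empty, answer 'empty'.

Tick 1: prefer A, take tile from A; A=[nail,keg,drum,spool,flask] B=[beam,shaft,clip,wedge,rod] C=[tile]
Tick 2: prefer B, take beam from B; A=[nail,keg,drum,spool,flask] B=[shaft,clip,wedge,rod] C=[tile,beam]
Tick 3: prefer A, take nail from A; A=[keg,drum,spool,flask] B=[shaft,clip,wedge,rod] C=[tile,beam,nail]
Tick 4: prefer B, take shaft from B; A=[keg,drum,spool,flask] B=[clip,wedge,rod] C=[tile,beam,nail,shaft]
Tick 5: prefer A, take keg from A; A=[drum,spool,flask] B=[clip,wedge,rod] C=[tile,beam,nail,shaft,keg]
Tick 6: prefer B, take clip from B; A=[drum,spool,flask] B=[wedge,rod] C=[tile,beam,nail,shaft,keg,clip]
Tick 7: prefer A, take drum from A; A=[spool,flask] B=[wedge,rod] C=[tile,beam,nail,shaft,keg,clip,drum]
Tick 8: prefer B, take wedge from B; A=[spool,flask] B=[rod] C=[tile,beam,nail,shaft,keg,clip,drum,wedge]
Tick 9: prefer A, take spool from A; A=[flask] B=[rod] C=[tile,beam,nail,shaft,keg,clip,drum,wedge,spool]
Tick 10: prefer B, take rod from B; A=[flask] B=[-] C=[tile,beam,nail,shaft,keg,clip,drum,wedge,spool,rod]
Tick 11: prefer A, take flask from A; A=[-] B=[-] C=[tile,beam,nail,shaft,keg,clip,drum,wedge,spool,rod,flask]
Tick 12: prefer B, both empty, nothing taken; A=[-] B=[-] C=[tile,beam,nail,shaft,keg,clip,drum,wedge,spool,rod,flask]
Tick 13: prefer A, both empty, nothing taken; A=[-] B=[-] C=[tile,beam,nail,shaft,keg,clip,drum,wedge,spool,rod,flask]

Answer: tile beam nail shaft keg clip drum wedge spool rod flask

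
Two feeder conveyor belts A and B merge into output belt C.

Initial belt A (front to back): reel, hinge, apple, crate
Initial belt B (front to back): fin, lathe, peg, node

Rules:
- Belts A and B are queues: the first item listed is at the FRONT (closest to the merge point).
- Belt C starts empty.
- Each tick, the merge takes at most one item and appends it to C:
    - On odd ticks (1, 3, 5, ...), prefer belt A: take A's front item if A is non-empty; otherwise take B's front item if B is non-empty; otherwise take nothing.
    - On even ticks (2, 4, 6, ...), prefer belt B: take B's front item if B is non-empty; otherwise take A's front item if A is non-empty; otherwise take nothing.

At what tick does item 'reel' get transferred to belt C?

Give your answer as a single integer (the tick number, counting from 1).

Tick 1: prefer A, take reel from A; A=[hinge,apple,crate] B=[fin,lathe,peg,node] C=[reel]

Answer: 1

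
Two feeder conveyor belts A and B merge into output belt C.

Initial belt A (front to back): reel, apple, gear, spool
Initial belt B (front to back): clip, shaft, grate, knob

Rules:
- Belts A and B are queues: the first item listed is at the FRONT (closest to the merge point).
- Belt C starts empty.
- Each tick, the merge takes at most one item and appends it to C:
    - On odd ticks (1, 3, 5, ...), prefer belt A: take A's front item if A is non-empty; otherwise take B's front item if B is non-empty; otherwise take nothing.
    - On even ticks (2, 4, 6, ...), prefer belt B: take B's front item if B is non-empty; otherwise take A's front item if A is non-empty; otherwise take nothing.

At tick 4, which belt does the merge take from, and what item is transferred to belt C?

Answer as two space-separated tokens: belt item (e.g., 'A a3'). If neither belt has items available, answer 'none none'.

Tick 1: prefer A, take reel from A; A=[apple,gear,spool] B=[clip,shaft,grate,knob] C=[reel]
Tick 2: prefer B, take clip from B; A=[apple,gear,spool] B=[shaft,grate,knob] C=[reel,clip]
Tick 3: prefer A, take apple from A; A=[gear,spool] B=[shaft,grate,knob] C=[reel,clip,apple]
Tick 4: prefer B, take shaft from B; A=[gear,spool] B=[grate,knob] C=[reel,clip,apple,shaft]

Answer: B shaft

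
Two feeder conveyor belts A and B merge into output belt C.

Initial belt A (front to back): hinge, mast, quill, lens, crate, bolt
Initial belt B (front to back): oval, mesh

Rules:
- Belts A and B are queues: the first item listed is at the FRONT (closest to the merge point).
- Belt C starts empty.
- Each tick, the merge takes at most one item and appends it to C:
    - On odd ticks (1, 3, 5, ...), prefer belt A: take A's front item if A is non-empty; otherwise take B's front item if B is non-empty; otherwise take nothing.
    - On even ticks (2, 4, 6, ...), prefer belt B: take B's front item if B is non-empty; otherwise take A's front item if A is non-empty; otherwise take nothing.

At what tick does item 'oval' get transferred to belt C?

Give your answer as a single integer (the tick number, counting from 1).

Answer: 2

Derivation:
Tick 1: prefer A, take hinge from A; A=[mast,quill,lens,crate,bolt] B=[oval,mesh] C=[hinge]
Tick 2: prefer B, take oval from B; A=[mast,quill,lens,crate,bolt] B=[mesh] C=[hinge,oval]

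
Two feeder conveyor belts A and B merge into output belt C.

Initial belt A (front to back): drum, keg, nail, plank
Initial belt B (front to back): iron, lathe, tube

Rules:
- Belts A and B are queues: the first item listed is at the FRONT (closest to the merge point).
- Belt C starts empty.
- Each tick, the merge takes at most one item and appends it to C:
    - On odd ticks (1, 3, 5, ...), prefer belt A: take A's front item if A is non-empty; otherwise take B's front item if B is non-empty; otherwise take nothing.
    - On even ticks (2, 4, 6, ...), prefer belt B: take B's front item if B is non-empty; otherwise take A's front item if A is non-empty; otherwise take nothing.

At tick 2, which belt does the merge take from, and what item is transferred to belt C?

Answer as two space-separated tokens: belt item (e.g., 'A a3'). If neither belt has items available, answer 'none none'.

Answer: B iron

Derivation:
Tick 1: prefer A, take drum from A; A=[keg,nail,plank] B=[iron,lathe,tube] C=[drum]
Tick 2: prefer B, take iron from B; A=[keg,nail,plank] B=[lathe,tube] C=[drum,iron]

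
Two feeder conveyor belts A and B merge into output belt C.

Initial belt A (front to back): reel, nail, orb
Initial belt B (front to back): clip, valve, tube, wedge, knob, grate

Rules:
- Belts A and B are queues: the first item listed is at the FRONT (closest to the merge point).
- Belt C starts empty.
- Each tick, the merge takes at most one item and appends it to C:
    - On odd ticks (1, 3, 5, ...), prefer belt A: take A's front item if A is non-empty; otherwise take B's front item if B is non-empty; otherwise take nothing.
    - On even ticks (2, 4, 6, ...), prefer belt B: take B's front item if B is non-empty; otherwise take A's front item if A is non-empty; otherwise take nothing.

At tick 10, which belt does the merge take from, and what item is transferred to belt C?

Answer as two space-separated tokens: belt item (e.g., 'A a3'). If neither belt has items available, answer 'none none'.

Tick 1: prefer A, take reel from A; A=[nail,orb] B=[clip,valve,tube,wedge,knob,grate] C=[reel]
Tick 2: prefer B, take clip from B; A=[nail,orb] B=[valve,tube,wedge,knob,grate] C=[reel,clip]
Tick 3: prefer A, take nail from A; A=[orb] B=[valve,tube,wedge,knob,grate] C=[reel,clip,nail]
Tick 4: prefer B, take valve from B; A=[orb] B=[tube,wedge,knob,grate] C=[reel,clip,nail,valve]
Tick 5: prefer A, take orb from A; A=[-] B=[tube,wedge,knob,grate] C=[reel,clip,nail,valve,orb]
Tick 6: prefer B, take tube from B; A=[-] B=[wedge,knob,grate] C=[reel,clip,nail,valve,orb,tube]
Tick 7: prefer A, take wedge from B; A=[-] B=[knob,grate] C=[reel,clip,nail,valve,orb,tube,wedge]
Tick 8: prefer B, take knob from B; A=[-] B=[grate] C=[reel,clip,nail,valve,orb,tube,wedge,knob]
Tick 9: prefer A, take grate from B; A=[-] B=[-] C=[reel,clip,nail,valve,orb,tube,wedge,knob,grate]
Tick 10: prefer B, both empty, nothing taken; A=[-] B=[-] C=[reel,clip,nail,valve,orb,tube,wedge,knob,grate]

Answer: none none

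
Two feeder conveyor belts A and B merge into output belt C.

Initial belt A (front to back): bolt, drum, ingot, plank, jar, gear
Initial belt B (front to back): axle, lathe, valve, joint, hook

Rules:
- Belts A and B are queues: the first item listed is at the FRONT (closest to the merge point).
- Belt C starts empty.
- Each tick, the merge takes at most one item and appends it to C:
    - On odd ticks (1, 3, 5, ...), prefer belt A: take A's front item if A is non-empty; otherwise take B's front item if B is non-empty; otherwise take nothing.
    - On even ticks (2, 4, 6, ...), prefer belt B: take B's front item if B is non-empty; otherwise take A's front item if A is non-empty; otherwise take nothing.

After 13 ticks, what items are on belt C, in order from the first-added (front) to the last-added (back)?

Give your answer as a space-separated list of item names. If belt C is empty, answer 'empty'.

Tick 1: prefer A, take bolt from A; A=[drum,ingot,plank,jar,gear] B=[axle,lathe,valve,joint,hook] C=[bolt]
Tick 2: prefer B, take axle from B; A=[drum,ingot,plank,jar,gear] B=[lathe,valve,joint,hook] C=[bolt,axle]
Tick 3: prefer A, take drum from A; A=[ingot,plank,jar,gear] B=[lathe,valve,joint,hook] C=[bolt,axle,drum]
Tick 4: prefer B, take lathe from B; A=[ingot,plank,jar,gear] B=[valve,joint,hook] C=[bolt,axle,drum,lathe]
Tick 5: prefer A, take ingot from A; A=[plank,jar,gear] B=[valve,joint,hook] C=[bolt,axle,drum,lathe,ingot]
Tick 6: prefer B, take valve from B; A=[plank,jar,gear] B=[joint,hook] C=[bolt,axle,drum,lathe,ingot,valve]
Tick 7: prefer A, take plank from A; A=[jar,gear] B=[joint,hook] C=[bolt,axle,drum,lathe,ingot,valve,plank]
Tick 8: prefer B, take joint from B; A=[jar,gear] B=[hook] C=[bolt,axle,drum,lathe,ingot,valve,plank,joint]
Tick 9: prefer A, take jar from A; A=[gear] B=[hook] C=[bolt,axle,drum,lathe,ingot,valve,plank,joint,jar]
Tick 10: prefer B, take hook from B; A=[gear] B=[-] C=[bolt,axle,drum,lathe,ingot,valve,plank,joint,jar,hook]
Tick 11: prefer A, take gear from A; A=[-] B=[-] C=[bolt,axle,drum,lathe,ingot,valve,plank,joint,jar,hook,gear]
Tick 12: prefer B, both empty, nothing taken; A=[-] B=[-] C=[bolt,axle,drum,lathe,ingot,valve,plank,joint,jar,hook,gear]
Tick 13: prefer A, both empty, nothing taken; A=[-] B=[-] C=[bolt,axle,drum,lathe,ingot,valve,plank,joint,jar,hook,gear]

Answer: bolt axle drum lathe ingot valve plank joint jar hook gear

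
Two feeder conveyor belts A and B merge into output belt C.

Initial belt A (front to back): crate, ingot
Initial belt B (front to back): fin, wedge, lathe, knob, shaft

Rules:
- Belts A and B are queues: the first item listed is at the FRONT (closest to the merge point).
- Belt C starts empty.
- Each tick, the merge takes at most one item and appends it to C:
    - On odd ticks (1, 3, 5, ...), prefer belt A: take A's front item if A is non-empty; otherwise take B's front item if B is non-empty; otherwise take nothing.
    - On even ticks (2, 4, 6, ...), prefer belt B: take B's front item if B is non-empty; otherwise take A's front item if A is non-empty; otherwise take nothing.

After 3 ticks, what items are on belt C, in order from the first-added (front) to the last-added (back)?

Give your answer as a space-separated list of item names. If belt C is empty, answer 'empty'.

Answer: crate fin ingot

Derivation:
Tick 1: prefer A, take crate from A; A=[ingot] B=[fin,wedge,lathe,knob,shaft] C=[crate]
Tick 2: prefer B, take fin from B; A=[ingot] B=[wedge,lathe,knob,shaft] C=[crate,fin]
Tick 3: prefer A, take ingot from A; A=[-] B=[wedge,lathe,knob,shaft] C=[crate,fin,ingot]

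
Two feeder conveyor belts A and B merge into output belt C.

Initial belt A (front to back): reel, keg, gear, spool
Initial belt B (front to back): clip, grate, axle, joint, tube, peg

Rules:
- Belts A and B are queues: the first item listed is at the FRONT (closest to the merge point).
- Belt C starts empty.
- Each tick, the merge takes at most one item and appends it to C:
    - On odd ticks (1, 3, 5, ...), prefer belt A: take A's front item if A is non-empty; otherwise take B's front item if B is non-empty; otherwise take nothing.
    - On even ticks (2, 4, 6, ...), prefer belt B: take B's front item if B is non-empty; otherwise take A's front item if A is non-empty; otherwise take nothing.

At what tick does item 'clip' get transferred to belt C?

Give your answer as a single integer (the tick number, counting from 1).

Answer: 2

Derivation:
Tick 1: prefer A, take reel from A; A=[keg,gear,spool] B=[clip,grate,axle,joint,tube,peg] C=[reel]
Tick 2: prefer B, take clip from B; A=[keg,gear,spool] B=[grate,axle,joint,tube,peg] C=[reel,clip]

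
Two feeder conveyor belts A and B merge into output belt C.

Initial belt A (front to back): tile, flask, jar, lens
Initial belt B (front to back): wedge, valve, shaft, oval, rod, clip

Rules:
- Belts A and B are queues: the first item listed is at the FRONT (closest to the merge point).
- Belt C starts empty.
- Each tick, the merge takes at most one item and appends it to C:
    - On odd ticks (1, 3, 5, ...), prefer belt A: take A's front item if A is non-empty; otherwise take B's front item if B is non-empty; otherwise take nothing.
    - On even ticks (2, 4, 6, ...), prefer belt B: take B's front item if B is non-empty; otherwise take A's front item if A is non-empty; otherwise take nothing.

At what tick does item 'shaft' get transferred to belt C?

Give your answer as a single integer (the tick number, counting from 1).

Answer: 6

Derivation:
Tick 1: prefer A, take tile from A; A=[flask,jar,lens] B=[wedge,valve,shaft,oval,rod,clip] C=[tile]
Tick 2: prefer B, take wedge from B; A=[flask,jar,lens] B=[valve,shaft,oval,rod,clip] C=[tile,wedge]
Tick 3: prefer A, take flask from A; A=[jar,lens] B=[valve,shaft,oval,rod,clip] C=[tile,wedge,flask]
Tick 4: prefer B, take valve from B; A=[jar,lens] B=[shaft,oval,rod,clip] C=[tile,wedge,flask,valve]
Tick 5: prefer A, take jar from A; A=[lens] B=[shaft,oval,rod,clip] C=[tile,wedge,flask,valve,jar]
Tick 6: prefer B, take shaft from B; A=[lens] B=[oval,rod,clip] C=[tile,wedge,flask,valve,jar,shaft]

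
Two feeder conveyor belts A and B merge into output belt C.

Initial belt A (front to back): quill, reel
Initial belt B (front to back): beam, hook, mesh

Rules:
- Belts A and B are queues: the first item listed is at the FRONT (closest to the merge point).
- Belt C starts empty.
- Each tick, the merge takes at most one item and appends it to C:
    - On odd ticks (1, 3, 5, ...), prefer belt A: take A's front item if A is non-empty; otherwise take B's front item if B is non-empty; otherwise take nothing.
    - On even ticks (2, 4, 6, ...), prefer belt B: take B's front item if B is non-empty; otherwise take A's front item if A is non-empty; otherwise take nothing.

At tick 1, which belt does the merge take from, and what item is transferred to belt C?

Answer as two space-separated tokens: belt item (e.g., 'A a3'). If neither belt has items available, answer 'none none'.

Tick 1: prefer A, take quill from A; A=[reel] B=[beam,hook,mesh] C=[quill]

Answer: A quill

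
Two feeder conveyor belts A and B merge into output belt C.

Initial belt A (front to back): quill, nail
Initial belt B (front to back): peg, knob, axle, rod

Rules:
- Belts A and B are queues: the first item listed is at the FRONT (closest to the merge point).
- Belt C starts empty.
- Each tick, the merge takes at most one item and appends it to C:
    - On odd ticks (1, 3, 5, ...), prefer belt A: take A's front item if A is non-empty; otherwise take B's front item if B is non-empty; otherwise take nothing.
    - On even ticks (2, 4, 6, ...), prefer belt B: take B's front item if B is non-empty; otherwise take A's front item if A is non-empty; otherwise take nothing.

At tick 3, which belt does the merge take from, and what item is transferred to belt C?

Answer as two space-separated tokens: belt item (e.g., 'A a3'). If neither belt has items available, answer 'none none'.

Tick 1: prefer A, take quill from A; A=[nail] B=[peg,knob,axle,rod] C=[quill]
Tick 2: prefer B, take peg from B; A=[nail] B=[knob,axle,rod] C=[quill,peg]
Tick 3: prefer A, take nail from A; A=[-] B=[knob,axle,rod] C=[quill,peg,nail]

Answer: A nail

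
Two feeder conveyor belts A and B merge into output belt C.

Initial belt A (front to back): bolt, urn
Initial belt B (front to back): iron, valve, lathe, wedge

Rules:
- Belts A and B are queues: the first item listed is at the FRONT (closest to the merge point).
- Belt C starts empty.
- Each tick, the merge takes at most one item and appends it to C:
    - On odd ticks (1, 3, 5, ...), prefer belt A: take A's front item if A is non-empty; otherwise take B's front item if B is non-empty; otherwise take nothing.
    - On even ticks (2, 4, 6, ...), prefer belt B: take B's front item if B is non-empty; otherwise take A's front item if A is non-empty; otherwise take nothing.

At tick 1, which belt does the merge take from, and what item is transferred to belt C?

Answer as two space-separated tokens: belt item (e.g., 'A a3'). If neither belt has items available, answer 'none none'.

Tick 1: prefer A, take bolt from A; A=[urn] B=[iron,valve,lathe,wedge] C=[bolt]

Answer: A bolt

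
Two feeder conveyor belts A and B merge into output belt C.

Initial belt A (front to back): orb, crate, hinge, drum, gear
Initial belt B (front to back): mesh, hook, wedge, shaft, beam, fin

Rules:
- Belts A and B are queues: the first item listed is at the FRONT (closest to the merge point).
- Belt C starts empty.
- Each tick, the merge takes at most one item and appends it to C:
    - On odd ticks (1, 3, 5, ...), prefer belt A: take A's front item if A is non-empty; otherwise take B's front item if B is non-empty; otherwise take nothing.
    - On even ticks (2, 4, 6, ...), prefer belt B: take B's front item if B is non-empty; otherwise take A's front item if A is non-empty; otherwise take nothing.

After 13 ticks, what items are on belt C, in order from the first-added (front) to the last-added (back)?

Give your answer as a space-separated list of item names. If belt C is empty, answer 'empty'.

Answer: orb mesh crate hook hinge wedge drum shaft gear beam fin

Derivation:
Tick 1: prefer A, take orb from A; A=[crate,hinge,drum,gear] B=[mesh,hook,wedge,shaft,beam,fin] C=[orb]
Tick 2: prefer B, take mesh from B; A=[crate,hinge,drum,gear] B=[hook,wedge,shaft,beam,fin] C=[orb,mesh]
Tick 3: prefer A, take crate from A; A=[hinge,drum,gear] B=[hook,wedge,shaft,beam,fin] C=[orb,mesh,crate]
Tick 4: prefer B, take hook from B; A=[hinge,drum,gear] B=[wedge,shaft,beam,fin] C=[orb,mesh,crate,hook]
Tick 5: prefer A, take hinge from A; A=[drum,gear] B=[wedge,shaft,beam,fin] C=[orb,mesh,crate,hook,hinge]
Tick 6: prefer B, take wedge from B; A=[drum,gear] B=[shaft,beam,fin] C=[orb,mesh,crate,hook,hinge,wedge]
Tick 7: prefer A, take drum from A; A=[gear] B=[shaft,beam,fin] C=[orb,mesh,crate,hook,hinge,wedge,drum]
Tick 8: prefer B, take shaft from B; A=[gear] B=[beam,fin] C=[orb,mesh,crate,hook,hinge,wedge,drum,shaft]
Tick 9: prefer A, take gear from A; A=[-] B=[beam,fin] C=[orb,mesh,crate,hook,hinge,wedge,drum,shaft,gear]
Tick 10: prefer B, take beam from B; A=[-] B=[fin] C=[orb,mesh,crate,hook,hinge,wedge,drum,shaft,gear,beam]
Tick 11: prefer A, take fin from B; A=[-] B=[-] C=[orb,mesh,crate,hook,hinge,wedge,drum,shaft,gear,beam,fin]
Tick 12: prefer B, both empty, nothing taken; A=[-] B=[-] C=[orb,mesh,crate,hook,hinge,wedge,drum,shaft,gear,beam,fin]
Tick 13: prefer A, both empty, nothing taken; A=[-] B=[-] C=[orb,mesh,crate,hook,hinge,wedge,drum,shaft,gear,beam,fin]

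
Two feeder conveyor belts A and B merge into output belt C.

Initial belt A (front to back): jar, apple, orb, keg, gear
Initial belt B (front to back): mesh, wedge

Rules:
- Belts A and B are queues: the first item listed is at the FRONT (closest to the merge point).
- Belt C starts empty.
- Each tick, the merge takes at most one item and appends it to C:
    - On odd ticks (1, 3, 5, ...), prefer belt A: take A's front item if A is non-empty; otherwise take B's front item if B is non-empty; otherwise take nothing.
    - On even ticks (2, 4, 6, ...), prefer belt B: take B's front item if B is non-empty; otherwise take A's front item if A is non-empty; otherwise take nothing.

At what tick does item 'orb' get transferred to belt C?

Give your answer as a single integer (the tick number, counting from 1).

Tick 1: prefer A, take jar from A; A=[apple,orb,keg,gear] B=[mesh,wedge] C=[jar]
Tick 2: prefer B, take mesh from B; A=[apple,orb,keg,gear] B=[wedge] C=[jar,mesh]
Tick 3: prefer A, take apple from A; A=[orb,keg,gear] B=[wedge] C=[jar,mesh,apple]
Tick 4: prefer B, take wedge from B; A=[orb,keg,gear] B=[-] C=[jar,mesh,apple,wedge]
Tick 5: prefer A, take orb from A; A=[keg,gear] B=[-] C=[jar,mesh,apple,wedge,orb]

Answer: 5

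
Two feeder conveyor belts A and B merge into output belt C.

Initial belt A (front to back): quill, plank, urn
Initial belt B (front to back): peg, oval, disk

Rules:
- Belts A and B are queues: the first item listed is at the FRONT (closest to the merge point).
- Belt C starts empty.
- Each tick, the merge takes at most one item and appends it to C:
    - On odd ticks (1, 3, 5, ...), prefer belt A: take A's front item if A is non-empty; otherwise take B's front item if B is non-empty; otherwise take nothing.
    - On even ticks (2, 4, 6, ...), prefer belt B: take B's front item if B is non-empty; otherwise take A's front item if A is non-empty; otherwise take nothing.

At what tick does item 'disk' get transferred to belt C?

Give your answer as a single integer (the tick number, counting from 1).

Answer: 6

Derivation:
Tick 1: prefer A, take quill from A; A=[plank,urn] B=[peg,oval,disk] C=[quill]
Tick 2: prefer B, take peg from B; A=[plank,urn] B=[oval,disk] C=[quill,peg]
Tick 3: prefer A, take plank from A; A=[urn] B=[oval,disk] C=[quill,peg,plank]
Tick 4: prefer B, take oval from B; A=[urn] B=[disk] C=[quill,peg,plank,oval]
Tick 5: prefer A, take urn from A; A=[-] B=[disk] C=[quill,peg,plank,oval,urn]
Tick 6: prefer B, take disk from B; A=[-] B=[-] C=[quill,peg,plank,oval,urn,disk]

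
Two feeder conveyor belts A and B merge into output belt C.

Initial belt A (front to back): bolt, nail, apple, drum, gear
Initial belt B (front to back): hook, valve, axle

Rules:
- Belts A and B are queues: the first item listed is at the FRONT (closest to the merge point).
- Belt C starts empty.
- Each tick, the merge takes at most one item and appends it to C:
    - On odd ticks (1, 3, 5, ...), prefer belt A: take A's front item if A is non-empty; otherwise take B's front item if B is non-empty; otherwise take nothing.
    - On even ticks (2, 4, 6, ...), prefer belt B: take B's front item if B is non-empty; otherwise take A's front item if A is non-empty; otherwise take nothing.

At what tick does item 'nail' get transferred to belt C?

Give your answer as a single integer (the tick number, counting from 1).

Answer: 3

Derivation:
Tick 1: prefer A, take bolt from A; A=[nail,apple,drum,gear] B=[hook,valve,axle] C=[bolt]
Tick 2: prefer B, take hook from B; A=[nail,apple,drum,gear] B=[valve,axle] C=[bolt,hook]
Tick 3: prefer A, take nail from A; A=[apple,drum,gear] B=[valve,axle] C=[bolt,hook,nail]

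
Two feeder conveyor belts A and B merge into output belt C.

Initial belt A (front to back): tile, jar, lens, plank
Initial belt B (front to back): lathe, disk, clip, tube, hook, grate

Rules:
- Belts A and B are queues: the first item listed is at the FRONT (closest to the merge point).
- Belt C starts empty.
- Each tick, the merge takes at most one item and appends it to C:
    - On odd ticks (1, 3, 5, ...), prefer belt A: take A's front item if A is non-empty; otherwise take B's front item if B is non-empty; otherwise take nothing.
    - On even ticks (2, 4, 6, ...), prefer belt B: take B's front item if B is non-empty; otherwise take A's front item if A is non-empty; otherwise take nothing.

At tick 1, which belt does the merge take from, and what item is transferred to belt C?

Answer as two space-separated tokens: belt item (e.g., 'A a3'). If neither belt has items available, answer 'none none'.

Answer: A tile

Derivation:
Tick 1: prefer A, take tile from A; A=[jar,lens,plank] B=[lathe,disk,clip,tube,hook,grate] C=[tile]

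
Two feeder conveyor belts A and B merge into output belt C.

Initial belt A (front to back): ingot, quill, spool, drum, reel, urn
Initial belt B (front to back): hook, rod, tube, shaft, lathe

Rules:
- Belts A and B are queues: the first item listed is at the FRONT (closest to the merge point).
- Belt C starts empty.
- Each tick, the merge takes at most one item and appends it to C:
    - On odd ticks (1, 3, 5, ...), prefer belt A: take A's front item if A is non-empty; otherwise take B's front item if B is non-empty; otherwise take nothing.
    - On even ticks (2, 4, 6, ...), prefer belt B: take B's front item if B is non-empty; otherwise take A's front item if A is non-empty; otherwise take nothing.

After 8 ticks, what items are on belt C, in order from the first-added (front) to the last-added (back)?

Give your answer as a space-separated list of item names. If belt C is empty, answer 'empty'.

Tick 1: prefer A, take ingot from A; A=[quill,spool,drum,reel,urn] B=[hook,rod,tube,shaft,lathe] C=[ingot]
Tick 2: prefer B, take hook from B; A=[quill,spool,drum,reel,urn] B=[rod,tube,shaft,lathe] C=[ingot,hook]
Tick 3: prefer A, take quill from A; A=[spool,drum,reel,urn] B=[rod,tube,shaft,lathe] C=[ingot,hook,quill]
Tick 4: prefer B, take rod from B; A=[spool,drum,reel,urn] B=[tube,shaft,lathe] C=[ingot,hook,quill,rod]
Tick 5: prefer A, take spool from A; A=[drum,reel,urn] B=[tube,shaft,lathe] C=[ingot,hook,quill,rod,spool]
Tick 6: prefer B, take tube from B; A=[drum,reel,urn] B=[shaft,lathe] C=[ingot,hook,quill,rod,spool,tube]
Tick 7: prefer A, take drum from A; A=[reel,urn] B=[shaft,lathe] C=[ingot,hook,quill,rod,spool,tube,drum]
Tick 8: prefer B, take shaft from B; A=[reel,urn] B=[lathe] C=[ingot,hook,quill,rod,spool,tube,drum,shaft]

Answer: ingot hook quill rod spool tube drum shaft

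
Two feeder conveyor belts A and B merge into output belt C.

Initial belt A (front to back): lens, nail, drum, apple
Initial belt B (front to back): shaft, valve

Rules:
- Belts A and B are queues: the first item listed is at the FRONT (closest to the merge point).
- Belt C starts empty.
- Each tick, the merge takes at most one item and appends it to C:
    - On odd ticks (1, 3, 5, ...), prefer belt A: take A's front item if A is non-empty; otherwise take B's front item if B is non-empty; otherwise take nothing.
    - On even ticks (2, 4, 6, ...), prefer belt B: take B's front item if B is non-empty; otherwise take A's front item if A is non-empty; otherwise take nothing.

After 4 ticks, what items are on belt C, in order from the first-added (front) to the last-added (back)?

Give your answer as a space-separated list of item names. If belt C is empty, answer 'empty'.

Tick 1: prefer A, take lens from A; A=[nail,drum,apple] B=[shaft,valve] C=[lens]
Tick 2: prefer B, take shaft from B; A=[nail,drum,apple] B=[valve] C=[lens,shaft]
Tick 3: prefer A, take nail from A; A=[drum,apple] B=[valve] C=[lens,shaft,nail]
Tick 4: prefer B, take valve from B; A=[drum,apple] B=[-] C=[lens,shaft,nail,valve]

Answer: lens shaft nail valve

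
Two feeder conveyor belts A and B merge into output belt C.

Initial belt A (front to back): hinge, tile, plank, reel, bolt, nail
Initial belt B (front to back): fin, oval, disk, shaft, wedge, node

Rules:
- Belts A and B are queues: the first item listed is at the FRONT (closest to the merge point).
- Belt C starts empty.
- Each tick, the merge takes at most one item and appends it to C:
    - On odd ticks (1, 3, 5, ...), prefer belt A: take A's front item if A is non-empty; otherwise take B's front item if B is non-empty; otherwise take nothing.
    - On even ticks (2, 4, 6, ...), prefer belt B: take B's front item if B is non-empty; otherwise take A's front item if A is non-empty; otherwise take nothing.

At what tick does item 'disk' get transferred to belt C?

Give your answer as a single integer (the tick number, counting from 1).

Answer: 6

Derivation:
Tick 1: prefer A, take hinge from A; A=[tile,plank,reel,bolt,nail] B=[fin,oval,disk,shaft,wedge,node] C=[hinge]
Tick 2: prefer B, take fin from B; A=[tile,plank,reel,bolt,nail] B=[oval,disk,shaft,wedge,node] C=[hinge,fin]
Tick 3: prefer A, take tile from A; A=[plank,reel,bolt,nail] B=[oval,disk,shaft,wedge,node] C=[hinge,fin,tile]
Tick 4: prefer B, take oval from B; A=[plank,reel,bolt,nail] B=[disk,shaft,wedge,node] C=[hinge,fin,tile,oval]
Tick 5: prefer A, take plank from A; A=[reel,bolt,nail] B=[disk,shaft,wedge,node] C=[hinge,fin,tile,oval,plank]
Tick 6: prefer B, take disk from B; A=[reel,bolt,nail] B=[shaft,wedge,node] C=[hinge,fin,tile,oval,plank,disk]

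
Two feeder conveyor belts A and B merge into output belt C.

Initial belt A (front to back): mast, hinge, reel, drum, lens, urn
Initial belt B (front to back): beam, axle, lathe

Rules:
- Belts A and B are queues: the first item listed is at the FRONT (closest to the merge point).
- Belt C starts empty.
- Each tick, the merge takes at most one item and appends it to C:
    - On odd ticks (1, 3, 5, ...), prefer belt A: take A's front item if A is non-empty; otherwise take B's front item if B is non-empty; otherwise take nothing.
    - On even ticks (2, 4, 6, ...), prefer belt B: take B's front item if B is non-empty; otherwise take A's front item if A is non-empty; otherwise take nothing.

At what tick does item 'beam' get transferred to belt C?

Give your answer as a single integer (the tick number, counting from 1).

Tick 1: prefer A, take mast from A; A=[hinge,reel,drum,lens,urn] B=[beam,axle,lathe] C=[mast]
Tick 2: prefer B, take beam from B; A=[hinge,reel,drum,lens,urn] B=[axle,lathe] C=[mast,beam]

Answer: 2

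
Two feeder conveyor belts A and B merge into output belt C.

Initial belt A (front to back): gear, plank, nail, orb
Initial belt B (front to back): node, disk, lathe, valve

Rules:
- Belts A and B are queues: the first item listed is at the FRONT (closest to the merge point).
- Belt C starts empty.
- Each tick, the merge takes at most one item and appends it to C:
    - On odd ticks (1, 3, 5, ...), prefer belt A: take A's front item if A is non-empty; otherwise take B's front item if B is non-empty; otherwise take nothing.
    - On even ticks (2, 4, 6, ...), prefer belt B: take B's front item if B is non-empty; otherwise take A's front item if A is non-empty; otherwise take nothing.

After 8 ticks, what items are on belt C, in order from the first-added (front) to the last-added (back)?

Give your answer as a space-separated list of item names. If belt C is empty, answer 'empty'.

Tick 1: prefer A, take gear from A; A=[plank,nail,orb] B=[node,disk,lathe,valve] C=[gear]
Tick 2: prefer B, take node from B; A=[plank,nail,orb] B=[disk,lathe,valve] C=[gear,node]
Tick 3: prefer A, take plank from A; A=[nail,orb] B=[disk,lathe,valve] C=[gear,node,plank]
Tick 4: prefer B, take disk from B; A=[nail,orb] B=[lathe,valve] C=[gear,node,plank,disk]
Tick 5: prefer A, take nail from A; A=[orb] B=[lathe,valve] C=[gear,node,plank,disk,nail]
Tick 6: prefer B, take lathe from B; A=[orb] B=[valve] C=[gear,node,plank,disk,nail,lathe]
Tick 7: prefer A, take orb from A; A=[-] B=[valve] C=[gear,node,plank,disk,nail,lathe,orb]
Tick 8: prefer B, take valve from B; A=[-] B=[-] C=[gear,node,plank,disk,nail,lathe,orb,valve]

Answer: gear node plank disk nail lathe orb valve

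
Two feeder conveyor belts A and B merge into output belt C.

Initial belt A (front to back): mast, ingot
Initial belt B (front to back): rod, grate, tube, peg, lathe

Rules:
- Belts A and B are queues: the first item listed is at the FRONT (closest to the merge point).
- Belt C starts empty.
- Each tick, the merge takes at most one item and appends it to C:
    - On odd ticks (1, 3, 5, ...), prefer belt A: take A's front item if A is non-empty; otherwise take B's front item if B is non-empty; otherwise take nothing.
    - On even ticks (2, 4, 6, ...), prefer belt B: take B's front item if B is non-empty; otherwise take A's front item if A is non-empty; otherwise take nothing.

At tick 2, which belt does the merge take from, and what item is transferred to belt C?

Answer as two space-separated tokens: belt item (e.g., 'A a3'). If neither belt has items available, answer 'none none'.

Tick 1: prefer A, take mast from A; A=[ingot] B=[rod,grate,tube,peg,lathe] C=[mast]
Tick 2: prefer B, take rod from B; A=[ingot] B=[grate,tube,peg,lathe] C=[mast,rod]

Answer: B rod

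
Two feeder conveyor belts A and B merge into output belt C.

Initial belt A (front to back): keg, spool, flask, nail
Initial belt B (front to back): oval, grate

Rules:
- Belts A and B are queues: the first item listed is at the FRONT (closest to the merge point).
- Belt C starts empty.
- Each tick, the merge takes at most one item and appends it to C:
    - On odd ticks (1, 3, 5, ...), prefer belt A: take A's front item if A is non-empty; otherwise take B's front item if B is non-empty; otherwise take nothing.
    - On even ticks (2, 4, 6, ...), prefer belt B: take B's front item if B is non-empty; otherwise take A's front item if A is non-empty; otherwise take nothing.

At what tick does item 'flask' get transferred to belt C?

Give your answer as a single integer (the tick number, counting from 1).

Answer: 5

Derivation:
Tick 1: prefer A, take keg from A; A=[spool,flask,nail] B=[oval,grate] C=[keg]
Tick 2: prefer B, take oval from B; A=[spool,flask,nail] B=[grate] C=[keg,oval]
Tick 3: prefer A, take spool from A; A=[flask,nail] B=[grate] C=[keg,oval,spool]
Tick 4: prefer B, take grate from B; A=[flask,nail] B=[-] C=[keg,oval,spool,grate]
Tick 5: prefer A, take flask from A; A=[nail] B=[-] C=[keg,oval,spool,grate,flask]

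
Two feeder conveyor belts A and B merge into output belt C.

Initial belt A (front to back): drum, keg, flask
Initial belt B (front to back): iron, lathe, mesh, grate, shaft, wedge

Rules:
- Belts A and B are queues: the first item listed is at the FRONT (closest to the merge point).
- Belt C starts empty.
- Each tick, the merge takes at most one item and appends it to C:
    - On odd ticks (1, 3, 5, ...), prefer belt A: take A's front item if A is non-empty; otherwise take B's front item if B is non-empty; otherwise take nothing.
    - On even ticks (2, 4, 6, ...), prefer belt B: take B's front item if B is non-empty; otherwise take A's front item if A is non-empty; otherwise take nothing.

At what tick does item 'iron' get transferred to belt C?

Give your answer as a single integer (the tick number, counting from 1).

Tick 1: prefer A, take drum from A; A=[keg,flask] B=[iron,lathe,mesh,grate,shaft,wedge] C=[drum]
Tick 2: prefer B, take iron from B; A=[keg,flask] B=[lathe,mesh,grate,shaft,wedge] C=[drum,iron]

Answer: 2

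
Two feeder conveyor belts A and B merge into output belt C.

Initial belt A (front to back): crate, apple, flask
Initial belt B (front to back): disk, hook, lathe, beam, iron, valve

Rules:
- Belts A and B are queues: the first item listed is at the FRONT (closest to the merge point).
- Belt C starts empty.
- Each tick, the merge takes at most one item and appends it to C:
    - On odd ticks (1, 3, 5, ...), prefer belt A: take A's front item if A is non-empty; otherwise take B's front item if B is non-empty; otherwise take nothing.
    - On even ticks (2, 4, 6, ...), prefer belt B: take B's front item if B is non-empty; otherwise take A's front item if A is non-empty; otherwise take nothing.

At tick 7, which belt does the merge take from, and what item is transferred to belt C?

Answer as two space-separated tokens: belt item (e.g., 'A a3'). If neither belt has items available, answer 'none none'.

Answer: B beam

Derivation:
Tick 1: prefer A, take crate from A; A=[apple,flask] B=[disk,hook,lathe,beam,iron,valve] C=[crate]
Tick 2: prefer B, take disk from B; A=[apple,flask] B=[hook,lathe,beam,iron,valve] C=[crate,disk]
Tick 3: prefer A, take apple from A; A=[flask] B=[hook,lathe,beam,iron,valve] C=[crate,disk,apple]
Tick 4: prefer B, take hook from B; A=[flask] B=[lathe,beam,iron,valve] C=[crate,disk,apple,hook]
Tick 5: prefer A, take flask from A; A=[-] B=[lathe,beam,iron,valve] C=[crate,disk,apple,hook,flask]
Tick 6: prefer B, take lathe from B; A=[-] B=[beam,iron,valve] C=[crate,disk,apple,hook,flask,lathe]
Tick 7: prefer A, take beam from B; A=[-] B=[iron,valve] C=[crate,disk,apple,hook,flask,lathe,beam]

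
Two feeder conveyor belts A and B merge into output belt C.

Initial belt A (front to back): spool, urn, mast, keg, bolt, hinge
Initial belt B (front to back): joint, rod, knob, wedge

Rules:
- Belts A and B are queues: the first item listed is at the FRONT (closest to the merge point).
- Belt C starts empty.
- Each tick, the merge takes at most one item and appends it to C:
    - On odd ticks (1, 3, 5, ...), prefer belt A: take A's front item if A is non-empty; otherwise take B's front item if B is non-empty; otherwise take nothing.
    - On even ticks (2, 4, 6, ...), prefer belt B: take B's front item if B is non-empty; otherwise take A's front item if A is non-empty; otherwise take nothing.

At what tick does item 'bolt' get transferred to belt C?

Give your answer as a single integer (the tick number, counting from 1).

Answer: 9

Derivation:
Tick 1: prefer A, take spool from A; A=[urn,mast,keg,bolt,hinge] B=[joint,rod,knob,wedge] C=[spool]
Tick 2: prefer B, take joint from B; A=[urn,mast,keg,bolt,hinge] B=[rod,knob,wedge] C=[spool,joint]
Tick 3: prefer A, take urn from A; A=[mast,keg,bolt,hinge] B=[rod,knob,wedge] C=[spool,joint,urn]
Tick 4: prefer B, take rod from B; A=[mast,keg,bolt,hinge] B=[knob,wedge] C=[spool,joint,urn,rod]
Tick 5: prefer A, take mast from A; A=[keg,bolt,hinge] B=[knob,wedge] C=[spool,joint,urn,rod,mast]
Tick 6: prefer B, take knob from B; A=[keg,bolt,hinge] B=[wedge] C=[spool,joint,urn,rod,mast,knob]
Tick 7: prefer A, take keg from A; A=[bolt,hinge] B=[wedge] C=[spool,joint,urn,rod,mast,knob,keg]
Tick 8: prefer B, take wedge from B; A=[bolt,hinge] B=[-] C=[spool,joint,urn,rod,mast,knob,keg,wedge]
Tick 9: prefer A, take bolt from A; A=[hinge] B=[-] C=[spool,joint,urn,rod,mast,knob,keg,wedge,bolt]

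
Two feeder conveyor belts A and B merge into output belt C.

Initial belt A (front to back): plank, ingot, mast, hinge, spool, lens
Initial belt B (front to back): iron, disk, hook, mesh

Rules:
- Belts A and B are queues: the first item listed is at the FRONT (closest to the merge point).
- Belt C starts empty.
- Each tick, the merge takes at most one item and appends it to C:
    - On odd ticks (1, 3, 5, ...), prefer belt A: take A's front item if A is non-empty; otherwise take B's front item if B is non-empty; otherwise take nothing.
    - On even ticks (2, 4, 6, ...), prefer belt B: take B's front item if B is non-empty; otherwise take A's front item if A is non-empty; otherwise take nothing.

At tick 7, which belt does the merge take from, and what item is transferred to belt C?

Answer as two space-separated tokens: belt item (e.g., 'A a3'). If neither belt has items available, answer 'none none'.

Answer: A hinge

Derivation:
Tick 1: prefer A, take plank from A; A=[ingot,mast,hinge,spool,lens] B=[iron,disk,hook,mesh] C=[plank]
Tick 2: prefer B, take iron from B; A=[ingot,mast,hinge,spool,lens] B=[disk,hook,mesh] C=[plank,iron]
Tick 3: prefer A, take ingot from A; A=[mast,hinge,spool,lens] B=[disk,hook,mesh] C=[plank,iron,ingot]
Tick 4: prefer B, take disk from B; A=[mast,hinge,spool,lens] B=[hook,mesh] C=[plank,iron,ingot,disk]
Tick 5: prefer A, take mast from A; A=[hinge,spool,lens] B=[hook,mesh] C=[plank,iron,ingot,disk,mast]
Tick 6: prefer B, take hook from B; A=[hinge,spool,lens] B=[mesh] C=[plank,iron,ingot,disk,mast,hook]
Tick 7: prefer A, take hinge from A; A=[spool,lens] B=[mesh] C=[plank,iron,ingot,disk,mast,hook,hinge]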